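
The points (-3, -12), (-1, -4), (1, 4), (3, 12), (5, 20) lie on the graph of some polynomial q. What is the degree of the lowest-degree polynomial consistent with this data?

1

Forward differences of the values at s = -3, -1, 1, 3, 5:
  q  : -12  -4  4  12  20
  Δ  : 8  8  8  8
  Δ^2: 0  0  0
  Δ^3: 0  0
  Δ^4: 0
The first differences are constant (8) and nonzero, while all higher differences vanish, so the minimal degree is 1.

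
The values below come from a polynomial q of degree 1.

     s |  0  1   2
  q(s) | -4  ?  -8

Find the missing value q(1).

The 2 known points determine the degree-1 polynomial uniquely.
Write q(s) = as + b. Substituting each data point gives a linear system:
  b = -4
  2a + b = -8
Solving the system yields a = -2, b = -4.
So q(s) = -2s - 4.
Then q(1) = -6.

-6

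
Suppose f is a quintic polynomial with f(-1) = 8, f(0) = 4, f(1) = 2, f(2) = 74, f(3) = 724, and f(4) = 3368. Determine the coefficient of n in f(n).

-3

Write f(n) = an^5 + bn^4 + cn^3 + dn^2 + en + k. Substituting each data point gives a linear system:
  -a + b - c + d - e + k = 8
  k = 4
  a + b + c + d + e + k = 2
  32a + 16b + 8c + 4d + 2e + k = 74
  243a + 81b + 27c + 9d + 3e + k = 724
  1024a + 256b + 64c + 16d + 4e + k = 3368
Solving the system yields a = 4, b = -2, c = -4, d = 3, e = -3, k = 4.
So f(n) = 4n^5 - 2n^4 - 4n^3 + 3n^2 - 3n + 4.
The coefficient of n is -3.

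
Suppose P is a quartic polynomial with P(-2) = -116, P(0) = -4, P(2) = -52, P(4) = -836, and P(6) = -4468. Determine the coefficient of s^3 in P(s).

Write P(s) = as^4 + bs^3 + cs^2 + ds + e. Substituting each data point gives a linear system:
  16a - 8b + 4c - 2d + e = -116
  e = -4
  16a + 8b + 4c + 2d + e = -52
  256a + 64b + 16c + 4d + e = -836
  1296a + 216b + 36c + 6d + e = -4468
Solving the system yields a = -4, b = 4, c = -4, d = 0, e = -4.
So P(s) = -4s^4 + 4s^3 - 4s^2 - 4.
The coefficient of s^3 is 4.

4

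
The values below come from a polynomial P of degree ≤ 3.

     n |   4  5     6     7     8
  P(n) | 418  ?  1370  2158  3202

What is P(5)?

The 4 known points determine the degree-3 polynomial uniquely.
Write P(n) = an^3 + bn^2 + cn + d. Substituting each data point gives a linear system:
  64a + 16b + 4c + d = 418
  216a + 36b + 6c + d = 1370
  343a + 49b + 7c + d = 2158
  512a + 64b + 8c + d = 3202
Solving the system yields a = 6, b = 2, c = 0, d = 2.
So P(n) = 6n^3 + 2n^2 + 2.
Then P(5) = 802.

802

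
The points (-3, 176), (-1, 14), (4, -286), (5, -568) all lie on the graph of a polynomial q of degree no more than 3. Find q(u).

Using the Lagrange interpolation formula with nodes -3, -1, 4, 5:
  L_0(u) = (u + 1)(u - 4)(u - 5) / -112
  L_1(u) = (u + 3)(u - 4)(u - 5) / 60
  L_2(u) = (u + 3)(u + 1)(u - 5) / -35
  L_3(u) = (u + 3)(u + 1)(u - 4) / 48
Then q(u) = 176·L_0(u) + 14·L_1(u) - 286·L_2(u) - 568·L_3(u).
Expanding and collecting terms gives q(u) = -5u^3 + 3u^2 - 4u + 2.
Check: q(-3) = 176. ✓

q(u) = -5u^3 + 3u^2 - 4u + 2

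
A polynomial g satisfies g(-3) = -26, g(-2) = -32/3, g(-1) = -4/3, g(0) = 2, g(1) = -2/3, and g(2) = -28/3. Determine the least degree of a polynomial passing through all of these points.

Forward differences of the values at u = -3, -2, -1, 0, 1, 2:
  g  : -26  -32/3  -4/3  2  -2/3  -28/3
  Δ  : 46/3  28/3  10/3  -8/3  -26/3
  Δ^2: -6  -6  -6  -6
  Δ^3: 0  0  0
  Δ^4: 0  0
  Δ^5: 0
The second differences are constant (-6) and nonzero, while all higher differences vanish, so the minimal degree is 2.

2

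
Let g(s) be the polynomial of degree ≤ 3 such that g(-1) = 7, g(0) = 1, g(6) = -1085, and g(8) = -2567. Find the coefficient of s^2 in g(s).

0

Write g(s) = as^3 + bs^2 + cs + d. Substituting each data point gives a linear system:
  -a + b - c + d = 7
  d = 1
  216a + 36b + 6c + d = -1085
  512a + 64b + 8c + d = -2567
Solving the system yields a = -5, b = 0, c = -1, d = 1.
So g(s) = -5s^3 - s + 1.
The coefficient of s^2 is 0.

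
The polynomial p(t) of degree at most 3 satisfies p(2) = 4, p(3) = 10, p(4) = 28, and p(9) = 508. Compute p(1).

4

Using the Lagrange interpolation formula with nodes 2, 3, 4, 9:
  L_0(t) = (t - 3)(t - 4)(t - 9) / -14
  L_1(t) = (t - 2)(t - 4)(t - 9) / 6
  L_2(t) = (t - 2)(t - 3)(t - 9) / -10
  L_3(t) = (t - 2)(t - 3)(t - 4) / 210
Then p(t) = 4·L_0(t) + 10·L_1(t) + 28·L_2(t) + 508·L_3(t).
Expanding and collecting terms gives p(t) = t³ - 3t² + 2t + 4.
Evaluating at t = 1: p(1) = 4.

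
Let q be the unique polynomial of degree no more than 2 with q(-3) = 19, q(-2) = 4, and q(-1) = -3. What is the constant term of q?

Write q(u) = au^2 + bu + c. Substituting each data point gives a linear system:
  9a - 3b + c = 19
  4a - 2b + c = 4
  a - b + c = -3
Solving the system yields a = 4, b = 5, c = -2.
So q(u) = 4u^2 + 5u - 2.
The constant term is -2.

-2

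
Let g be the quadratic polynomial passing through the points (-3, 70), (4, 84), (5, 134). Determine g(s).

g(s) = 6s^2 - 4s + 4

Write g(s) = as^2 + bs + c. Substituting each data point gives a linear system:
  9a - 3b + c = 70
  16a + 4b + c = 84
  25a + 5b + c = 134
Solving the system yields a = 6, b = -4, c = 4.
So g(s) = 6s^2 - 4s + 4.
Check: g(4) = 84. ✓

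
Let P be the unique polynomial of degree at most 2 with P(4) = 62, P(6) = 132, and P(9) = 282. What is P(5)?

Using the Lagrange interpolation formula with nodes 4, 6, 9:
  L_0(x) = (x - 6)(x - 9) / 10
  L_1(x) = (x - 4)(x - 9) / -6
  L_2(x) = (x - 4)(x - 6) / 15
Then P(x) = 62·L_0(x) + 132·L_1(x) + 282·L_2(x).
Expanding and collecting terms gives P(x) = 3x^2 + 5x - 6.
Evaluating at x = 5: P(5) = 94.

94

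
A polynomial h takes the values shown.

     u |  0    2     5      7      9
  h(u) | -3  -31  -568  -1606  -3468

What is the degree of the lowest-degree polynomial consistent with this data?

Divided differences on the nodes 0, 2, 5, 7, 9:
  order 0: -3  -31  -568  -1606  -3468
  order 1: -14  -179  -519  -931
  order 2: -33  -68  -103
  order 3: -5  -5
  order 4: 0
The order-3 divided differences are all -5 (nonzero) and every higher order vanishes, so the data lies on a polynomial of degree exactly 3.

3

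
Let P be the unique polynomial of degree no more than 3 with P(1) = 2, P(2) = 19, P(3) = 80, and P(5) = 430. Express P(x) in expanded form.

Write P(x) = ax^3 + bx^2 + cx + d. Substituting each data point gives a linear system:
  a + b + c + d = 2
  8a + 4b + 2c + d = 19
  27a + 9b + 3c + d = 80
  125a + 25b + 5c + d = 430
Solving the system yields a = 4, b = -2, c = -5, d = 5.
So P(x) = 4x³ - 2x² - 5x + 5.
Check: P(3) = 80. ✓

P(x) = 4x^3 - 2x^2 - 5x + 5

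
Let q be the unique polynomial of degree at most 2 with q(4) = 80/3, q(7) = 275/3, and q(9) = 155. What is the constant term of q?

-4

Write q(n) = an^2 + bn + c. Substituting each data point gives a linear system:
  16a + 4b + c = 80/3
  49a + 7b + c = 275/3
  81a + 9b + c = 155
Solving the system yields a = 2, b = -1/3, c = -4.
So q(n) = 2n^2 - (1/3)n - 4.
The constant term is -4.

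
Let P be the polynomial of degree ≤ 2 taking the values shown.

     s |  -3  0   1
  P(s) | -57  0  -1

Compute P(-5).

-145

Write P(s) = as^2 + bs + c. Substituting each data point gives a linear system:
  9a - 3b + c = -57
  c = 0
  a + b + c = -1
Solving the system yields a = -5, b = 4, c = 0.
So P(s) = -5s² + 4s.
Then P(-5) = -145.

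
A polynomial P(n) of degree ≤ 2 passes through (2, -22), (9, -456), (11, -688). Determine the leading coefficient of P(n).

-6

Write P(n) = an^2 + bn + c. Substituting each data point gives a linear system:
  4a + 2b + c = -22
  81a + 9b + c = -456
  121a + 11b + c = -688
Solving the system yields a = -6, b = 4, c = -6.
So P(n) = -6n^2 + 4n - 6.
The leading coefficient is -6.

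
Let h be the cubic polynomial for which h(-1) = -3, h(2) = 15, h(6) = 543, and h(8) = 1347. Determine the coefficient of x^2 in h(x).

Write h(x) = ax^3 + bx^2 + cx + d. Substituting each data point gives a linear system:
  -a + b - c + d = -3
  8a + 4b + 2c + d = 15
  216a + 36b + 6c + d = 543
  512a + 64b + 8c + d = 1347
Solving the system yields a = 3, b = -3, c = 0, d = 3.
So h(x) = 3x^3 - 3x^2 + 3.
The coefficient of x^2 is -3.

-3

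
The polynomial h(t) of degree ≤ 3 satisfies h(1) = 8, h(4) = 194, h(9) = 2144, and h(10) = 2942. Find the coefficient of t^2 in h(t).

Write h(t) = at^3 + bt^2 + ct + d. Substituting each data point gives a linear system:
  a + b + c + d = 8
  64a + 16b + 4c + d = 194
  729a + 81b + 9c + d = 2144
  1000a + 100b + 10c + d = 2942
Solving the system yields a = 3, b = -1, c = 4, d = 2.
So h(t) = 3t³ - t² + 4t + 2.
The coefficient of t^2 is -1.

-1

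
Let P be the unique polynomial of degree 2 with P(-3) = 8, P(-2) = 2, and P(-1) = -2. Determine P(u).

Using the Lagrange interpolation formula with nodes -3, -2, -1:
  L_0(u) = (u + 2)(u + 1) / 2
  L_1(u) = (u + 3)(u + 1) / -1
  L_2(u) = (u + 3)(u + 2) / 2
Then P(u) = 8·L_0(u) + 2·L_1(u) - 2·L_2(u).
Expanding and collecting terms gives P(u) = u^2 - u - 4.
Check: P(-3) = 8. ✓

P(u) = u^2 - u - 4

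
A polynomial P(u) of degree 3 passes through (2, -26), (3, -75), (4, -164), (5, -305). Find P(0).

Using the Lagrange interpolation formula with nodes 2, 3, 4, 5:
  L_0(u) = (u - 3)(u - 4)(u - 5) / -6
  L_1(u) = (u - 2)(u - 4)(u - 5) / 2
  L_2(u) = (u - 2)(u - 3)(u - 5) / -2
  L_3(u) = (u - 2)(u - 3)(u - 4) / 6
Then P(u) = -26·L_0(u) - 75·L_1(u) - 164·L_2(u) - 305·L_3(u).
Expanding and collecting terms gives P(u) = -2u^3 - 2u^2 - u.
Evaluating at u = 0: P(0) = 0.

0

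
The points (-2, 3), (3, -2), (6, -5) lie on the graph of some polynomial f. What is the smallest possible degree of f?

1

Divided differences on the nodes -2, 3, 6:
  order 0: 3  -2  -5
  order 1: -1  -1
  order 2: 0
The order-1 divided differences are all -1 (nonzero) and every higher order vanishes, so the data lies on a polynomial of degree exactly 1.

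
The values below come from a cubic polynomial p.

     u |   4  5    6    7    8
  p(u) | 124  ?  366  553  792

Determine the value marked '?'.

The 4 known points determine the degree-3 polynomial uniquely.
Write p(u) = au^3 + bu^2 + cu + d. Substituting each data point gives a linear system:
  64a + 16b + 4c + d = 124
  216a + 36b + 6c + d = 366
  343a + 49b + 7c + d = 553
  512a + 64b + 8c + d = 792
Solving the system yields a = 1, b = 5, c = -5, d = 0.
So p(u) = u^3 + 5u^2 - 5u.
Then p(5) = 225.

225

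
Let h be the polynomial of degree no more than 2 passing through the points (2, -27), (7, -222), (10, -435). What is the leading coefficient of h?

-4

Write h(t) = at^2 + bt + c. Substituting each data point gives a linear system:
  4a + 2b + c = -27
  49a + 7b + c = -222
  100a + 10b + c = -435
Solving the system yields a = -4, b = -3, c = -5.
So h(t) = -4t^2 - 3t - 5.
The leading coefficient is -4.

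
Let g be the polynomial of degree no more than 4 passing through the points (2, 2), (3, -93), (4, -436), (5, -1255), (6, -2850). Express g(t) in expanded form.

Write g(t) = at^4 + bt^3 + ct^2 + dt + e. Substituting each data point gives a linear system:
  16a + 8b + 4c + 2d + e = 2
  81a + 27b + 9c + 3d + e = -93
  256a + 64b + 16c + 4d + e = -436
  625a + 125b + 25c + 5d + e = -1255
  1296a + 216b + 36c + 6d + e = -2850
Solving the system yields a = -3, b = 4, c = 5, d = -1, e = 0.
So g(t) = -3t^4 + 4t^3 + 5t^2 - t.
Check: g(2) = 2. ✓

g(t) = -3t^4 + 4t^3 + 5t^2 - t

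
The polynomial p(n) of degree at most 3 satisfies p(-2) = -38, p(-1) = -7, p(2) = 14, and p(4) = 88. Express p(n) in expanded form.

p(n) = 2n^3 - 4n^2 + 5n + 4

Write p(n) = an^3 + bn^2 + cn + d. Substituting each data point gives a linear system:
  -8a + 4b - 2c + d = -38
  -a + b - c + d = -7
  8a + 4b + 2c + d = 14
  64a + 16b + 4c + d = 88
Solving the system yields a = 2, b = -4, c = 5, d = 4.
So p(n) = 2n³ - 4n² + 5n + 4.
Check: p(4) = 88. ✓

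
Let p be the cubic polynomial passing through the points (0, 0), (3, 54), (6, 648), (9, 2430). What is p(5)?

350

Using the Lagrange interpolation formula with nodes 0, 3, 6, 9:
  L_0(n) = (n - 3)(n - 6)(n - 9) / -162
  L_1(n) = n(n - 6)(n - 9) / 54
  L_2(n) = n(n - 3)(n - 9) / -54
  L_3(n) = n(n - 3)(n - 6) / 162
Then p(n) = 0·L_0(n) + 54·L_1(n) + 648·L_2(n) + 2430·L_3(n).
Expanding and collecting terms gives p(n) = 4n^3 - 6n^2.
Evaluating at n = 5: p(5) = 350.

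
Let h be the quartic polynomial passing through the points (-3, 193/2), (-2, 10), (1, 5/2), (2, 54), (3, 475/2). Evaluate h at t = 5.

Write h(t) = at^4 + bt^3 + ct^2 + dt + e. Substituting each data point gives a linear system:
  81a - 27b + 9c - 3d + e = 193/2
  16a - 8b + 4c - 2d + e = 10
  a + b + c + d + e = 5/2
  16a + 8b + 4c + 2d + e = 54
  81a + 27b + 9c + 3d + e = 475/2
Solving the system yields a = 2, b = 5/2, c = 1, d = 1, e = -4.
So h(t) = 2t^4 + (5/2)t^3 + t^2 + t - 4.
Then h(5) = 3177/2.

3177/2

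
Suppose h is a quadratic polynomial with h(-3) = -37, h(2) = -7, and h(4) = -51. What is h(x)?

Using the Lagrange interpolation formula with nodes -3, 2, 4:
  L_0(x) = (x - 2)(x - 4) / 35
  L_1(x) = (x + 3)(x - 4) / -10
  L_2(x) = (x + 3)(x - 2) / 14
Then h(x) = -37·L_0(x) - 7·L_1(x) - 51·L_2(x).
Expanding and collecting terms gives h(x) = -4x^2 + 2x + 5.
Check: h(2) = -7. ✓

h(x) = -4x^2 + 2x + 5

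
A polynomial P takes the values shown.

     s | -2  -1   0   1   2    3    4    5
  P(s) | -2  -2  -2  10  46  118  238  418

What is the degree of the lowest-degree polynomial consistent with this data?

3

Forward differences of the values at s = -2, -1, 0, 1, 2, 3, 4, 5:
  P  : -2  -2  -2  10  46  118  238  418
  Δ  : 0  0  12  36  72  120  180
  Δ^2: 0  12  24  36  48  60
  Δ^3: 12  12  12  12  12
  Δ^4: 0  0  0  0
  Δ^5: 0  0  0
  Δ^6: 0  0
  Δ^7: 0
The third differences are constant (12) and nonzero, while all higher differences vanish, so the minimal degree is 3.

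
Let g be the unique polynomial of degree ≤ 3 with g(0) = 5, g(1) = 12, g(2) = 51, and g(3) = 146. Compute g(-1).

6

Using the Lagrange interpolation formula with nodes 0, 1, 2, 3:
  L_0(n) = (n - 1)(n - 2)(n - 3) / -6
  L_1(n) = n(n - 2)(n - 3) / 2
  L_2(n) = n(n - 1)(n - 3) / -2
  L_3(n) = n(n - 1)(n - 2) / 6
Then g(n) = 5·L_0(n) + 12·L_1(n) + 51·L_2(n) + 146·L_3(n).
Expanding and collecting terms gives g(n) = 4n^3 + 4n^2 - n + 5.
Evaluating at n = -1: g(-1) = 6.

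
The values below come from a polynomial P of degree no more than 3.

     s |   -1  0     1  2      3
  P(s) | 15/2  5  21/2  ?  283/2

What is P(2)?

On equispaced nodes a degree-3 polynomial has vanishing fourth forward difference, so
  P(-1) - 4·P(0) + 6·P(1) - 4·P(2) + P(3) = 0.
Substituting the known values and solving for P(2):
  -4·P(2) = -192
  P(2) = 48.

48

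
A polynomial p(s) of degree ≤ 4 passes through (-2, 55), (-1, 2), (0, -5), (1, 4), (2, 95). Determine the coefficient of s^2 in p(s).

4

Write p(s) = as^4 + bs^3 + cs^2 + ds + e. Substituting each data point gives a linear system:
  16a - 8b + 4c - 2d + e = 55
  a - b + c - d + e = 2
  e = -5
  a + b + c + d + e = 4
  16a + 8b + 4c + 2d + e = 95
Solving the system yields a = 4, b = 3, c = 4, d = -2, e = -5.
So p(s) = 4s⁴ + 3s³ + 4s² - 2s - 5.
The coefficient of s^2 is 4.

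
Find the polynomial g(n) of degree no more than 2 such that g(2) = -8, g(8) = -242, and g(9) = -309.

Write g(n) = an^2 + bn + c. Substituting each data point gives a linear system:
  4a + 2b + c = -8
  64a + 8b + c = -242
  81a + 9b + c = -309
Solving the system yields a = -4, b = 1, c = 6.
So g(n) = -4n^2 + n + 6.
Check: g(9) = -309. ✓

g(n) = -4n^2 + n + 6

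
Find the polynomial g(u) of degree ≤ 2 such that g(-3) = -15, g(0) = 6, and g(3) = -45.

Using the Lagrange interpolation formula with nodes -3, 0, 3:
  L_0(u) = u(u - 3) / 18
  L_1(u) = (u + 3)(u - 3) / -9
  L_2(u) = (u + 3)u / 18
Then g(u) = -15·L_0(u) + 6·L_1(u) - 45·L_2(u).
Expanding and collecting terms gives g(u) = -4u^2 - 5u + 6.
Check: g(-3) = -15. ✓

g(u) = -4u^2 - 5u + 6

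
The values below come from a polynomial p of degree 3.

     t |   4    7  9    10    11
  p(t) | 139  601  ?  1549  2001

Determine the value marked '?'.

The 4 known points determine the degree-3 polynomial uniquely.
Write p(t) = at^3 + bt^2 + ct + d. Substituting each data point gives a linear system:
  64a + 16b + 4c + d = 139
  343a + 49b + 7c + d = 601
  1000a + 100b + 10c + d = 1549
  1331a + 121b + 11c + d = 2001
Solving the system yields a = 1, b = 6, c = -5, d = -1.
So p(t) = t^3 + 6t^2 - 5t - 1.
Then p(9) = 1169.

1169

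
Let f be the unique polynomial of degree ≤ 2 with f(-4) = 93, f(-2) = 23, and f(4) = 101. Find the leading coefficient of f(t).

Write f(t) = at^2 + bt + c. Substituting each data point gives a linear system:
  16a - 4b + c = 93
  4a - 2b + c = 23
  16a + 4b + c = 101
Solving the system yields a = 6, b = 1, c = 1.
So f(t) = 6t^2 + t + 1.
The leading coefficient is 6.

6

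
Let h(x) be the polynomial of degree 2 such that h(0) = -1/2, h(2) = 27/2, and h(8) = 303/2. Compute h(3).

Using the Lagrange interpolation formula with nodes 0, 2, 8:
  L_0(x) = (x - 2)(x - 8) / 16
  L_1(x) = x(x - 8) / -12
  L_2(x) = x(x - 2) / 48
Then h(x) = -1/2·L_0(x) + 27/2·L_1(x) + 303/2·L_2(x).
Expanding and collecting terms gives h(x) = 2x^2 + 3x - 1/2.
Evaluating at x = 3: h(3) = 53/2.

53/2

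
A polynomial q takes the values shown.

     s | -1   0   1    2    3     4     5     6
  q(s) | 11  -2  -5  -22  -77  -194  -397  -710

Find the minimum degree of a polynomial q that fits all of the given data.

Forward differences of the values at s = -1, 0, 1, 2, 3, 4, 5, 6:
  q  : 11  -2  -5  -22  -77  -194  -397  -710
  Δ  : -13  -3  -17  -55  -117  -203  -313
  Δ^2: 10  -14  -38  -62  -86  -110
  Δ^3: -24  -24  -24  -24  -24
  Δ^4: 0  0  0  0
  Δ^5: 0  0  0
  Δ^6: 0  0
  Δ^7: 0
The third differences are constant (-24) and nonzero, while all higher differences vanish, so the minimal degree is 3.

3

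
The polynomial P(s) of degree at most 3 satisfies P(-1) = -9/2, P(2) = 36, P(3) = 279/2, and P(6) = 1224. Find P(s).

P(s) = 6s^3 - (3/2)s^2 - 3s

Write P(s) = as^3 + bs^2 + cs + d. Substituting each data point gives a linear system:
  -a + b - c + d = -9/2
  8a + 4b + 2c + d = 36
  27a + 9b + 3c + d = 279/2
  216a + 36b + 6c + d = 1224
Solving the system yields a = 6, b = -3/2, c = -3, d = 0.
So P(s) = 6s^3 - (3/2)s^2 - 3s.
Check: P(6) = 1224. ✓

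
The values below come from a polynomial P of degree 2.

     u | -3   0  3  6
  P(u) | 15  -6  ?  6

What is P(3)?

On equispaced nodes a degree-2 polynomial has vanishing third forward difference, so
  - P(-3) + 3·P(0) - 3·P(3) + P(6) = 0.
Substituting the known values and solving for P(3):
  -3·P(3) = 27
  P(3) = -9.

-9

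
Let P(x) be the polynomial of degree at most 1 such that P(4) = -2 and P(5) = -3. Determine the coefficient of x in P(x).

-1

Write P(x) = ax + b. Substituting each data point gives a linear system:
  4a + b = -2
  5a + b = -3
Solving the system yields a = -1, b = 2.
So P(x) = -x + 2.
The leading coefficient is -1.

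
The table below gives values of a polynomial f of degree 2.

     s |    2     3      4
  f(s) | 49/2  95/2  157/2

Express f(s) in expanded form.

f(s) = 4s^2 + 3s + 5/2

Write f(s) = as^2 + bs + c. Substituting each data point gives a linear system:
  4a + 2b + c = 49/2
  9a + 3b + c = 95/2
  16a + 4b + c = 157/2
Solving the system yields a = 4, b = 3, c = 5/2.
So f(s) = 4s^2 + 3s + 5/2.
Check: f(2) = 49/2. ✓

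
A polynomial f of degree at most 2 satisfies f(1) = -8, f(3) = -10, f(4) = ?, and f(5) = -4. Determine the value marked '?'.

The 3 known points determine the degree-2 polynomial uniquely.
Write f(x) = ax^2 + bx + c. Substituting each data point gives a linear system:
  a + b + c = -8
  9a + 3b + c = -10
  25a + 5b + c = -4
Solving the system yields a = 1, b = -5, c = -4.
So f(x) = x^2 - 5x - 4.
Then f(4) = -8.

-8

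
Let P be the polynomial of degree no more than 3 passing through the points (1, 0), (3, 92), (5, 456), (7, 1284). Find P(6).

Forward differences of the values at s = 1, 3, 5, 7:
  P  : 0  92  456  1284
  Δ  : 92  364  828
  Δ^2: 272  464
  Δ^3: 192
The third differences are constant, confirming degree 3.
Interpolating (Newton forward form) and evaluating at s = 6 gives P(6) = 800.

800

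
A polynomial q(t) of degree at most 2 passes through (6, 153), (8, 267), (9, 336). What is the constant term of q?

3

Write q(t) = at^2 + bt + c. Substituting each data point gives a linear system:
  36a + 6b + c = 153
  64a + 8b + c = 267
  81a + 9b + c = 336
Solving the system yields a = 4, b = 1, c = 3.
So q(t) = 4t^2 + t + 3.
The constant term is 3.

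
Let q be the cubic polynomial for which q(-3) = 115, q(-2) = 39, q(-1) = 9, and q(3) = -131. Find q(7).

-1455

Write q(n) = an^3 + bn^2 + cn + d. Substituting each data point gives a linear system:
  -27a + 9b - 3c + d = 115
  -8a + 4b - 2c + d = 39
  -a + b - c + d = 9
  27a + 9b + 3c + d = -131
Solving the system yields a = -4, b = -1, c = -5, d = 1.
So q(n) = -4n³ - n² - 5n + 1.
Then q(7) = -1455.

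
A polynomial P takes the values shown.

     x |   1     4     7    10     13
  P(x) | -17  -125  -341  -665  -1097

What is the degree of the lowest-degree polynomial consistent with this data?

Forward differences of the values at x = 1, 4, 7, 10, 13:
  P  : -17  -125  -341  -665  -1097
  Δ  : -108  -216  -324  -432
  Δ^2: -108  -108  -108
  Δ^3: 0  0
  Δ^4: 0
The second differences are constant (-108) and nonzero, while all higher differences vanish, so the minimal degree is 2.

2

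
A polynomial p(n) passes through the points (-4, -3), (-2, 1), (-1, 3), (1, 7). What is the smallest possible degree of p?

1

Divided differences on the nodes -4, -2, -1, 1:
  order 0: -3  1  3  7
  order 1: 2  2  2
  order 2: 0  0
  order 3: 0
The order-1 divided differences are all 2 (nonzero) and every higher order vanishes, so the data lies on a polynomial of degree exactly 1.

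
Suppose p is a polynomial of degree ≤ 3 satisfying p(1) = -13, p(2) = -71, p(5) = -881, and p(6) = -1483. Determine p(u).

Using the Lagrange interpolation formula with nodes 1, 2, 5, 6:
  L_0(u) = (u - 2)(u - 5)(u - 6) / -20
  L_1(u) = (u - 1)(u - 5)(u - 6) / 12
  L_2(u) = (u - 1)(u - 2)(u - 6) / -12
  L_3(u) = (u - 1)(u - 2)(u - 5) / 20
Then p(u) = -13·L_0(u) - 71·L_1(u) - 881·L_2(u) - 1483·L_3(u).
Expanding and collecting terms gives p(u) = -6u^3 - 5u^2 - u - 1.
Check: p(1) = -13. ✓

p(u) = -6u^3 - 5u^2 - u - 1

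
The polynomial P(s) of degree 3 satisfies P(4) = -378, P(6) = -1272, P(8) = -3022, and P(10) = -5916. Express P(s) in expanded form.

P(s) = -6s^3 + s^2 - s - 6

Write P(s) = as^3 + bs^2 + cs + d. Substituting each data point gives a linear system:
  64a + 16b + 4c + d = -378
  216a + 36b + 6c + d = -1272
  512a + 64b + 8c + d = -3022
  1000a + 100b + 10c + d = -5916
Solving the system yields a = -6, b = 1, c = -1, d = -6.
So P(s) = -6s^3 + s^2 - s - 6.
Check: P(6) = -1272. ✓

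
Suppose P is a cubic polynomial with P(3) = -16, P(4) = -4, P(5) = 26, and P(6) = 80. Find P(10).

Forward differences of the values at t = 3, 4, 5, 6:
  P  : -16  -4  26  80
  Δ  : 12  30  54
  Δ^2: 18  24
  Δ^3: 6
The third differences are constant, confirming degree 3.
Interpolating (Newton forward form) and evaluating at t = 10 gives P(10) = 656.

656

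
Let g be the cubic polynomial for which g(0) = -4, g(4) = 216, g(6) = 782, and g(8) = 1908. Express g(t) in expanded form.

Using the Lagrange interpolation formula with nodes 0, 4, 6, 8:
  L_0(t) = (t - 4)(t - 6)(t - 8) / -192
  L_1(t) = t(t - 6)(t - 8) / 32
  L_2(t) = t(t - 4)(t - 8) / -24
  L_3(t) = t(t - 4)(t - 6) / 64
Then g(t) = -4·L_0(t) + 216·L_1(t) + 782·L_2(t) + 1908·L_3(t).
Expanding and collecting terms gives g(t) = 4t³ - 2t² - t - 4.
Check: g(0) = -4. ✓

g(t) = 4t^3 - 2t^2 - t - 4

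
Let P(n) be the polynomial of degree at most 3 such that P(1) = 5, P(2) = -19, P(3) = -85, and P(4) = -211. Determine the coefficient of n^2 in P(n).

-3

Write P(n) = an^3 + bn^2 + cn + d. Substituting each data point gives a linear system:
  a + b + c + d = 5
  8a + 4b + 2c + d = -19
  27a + 9b + 3c + d = -85
  64a + 16b + 4c + d = -211
Solving the system yields a = -3, b = -3, c = 6, d = 5.
So P(n) = -3n³ - 3n² + 6n + 5.
The coefficient of n^2 is -3.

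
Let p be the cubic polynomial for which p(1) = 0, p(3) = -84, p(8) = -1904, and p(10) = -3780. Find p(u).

p(u) = -4u^3 + 2u^2 + 2u

Write p(u) = au^3 + bu^2 + cu + d. Substituting each data point gives a linear system:
  a + b + c + d = 0
  27a + 9b + 3c + d = -84
  512a + 64b + 8c + d = -1904
  1000a + 100b + 10c + d = -3780
Solving the system yields a = -4, b = 2, c = 2, d = 0.
So p(u) = -4u³ + 2u² + 2u.
Check: p(8) = -1904. ✓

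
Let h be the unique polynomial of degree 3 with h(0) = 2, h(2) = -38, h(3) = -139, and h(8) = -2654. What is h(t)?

h(t) = -5t^3 - 2t^2 + 4t + 2

Using the Lagrange interpolation formula with nodes 0, 2, 3, 8:
  L_0(t) = (t - 2)(t - 3)(t - 8) / -48
  L_1(t) = t(t - 3)(t - 8) / 12
  L_2(t) = t(t - 2)(t - 8) / -15
  L_3(t) = t(t - 2)(t - 3) / 240
Then h(t) = 2·L_0(t) - 38·L_1(t) - 139·L_2(t) - 2654·L_3(t).
Expanding and collecting terms gives h(t) = -5t^3 - 2t^2 + 4t + 2.
Check: h(0) = 2. ✓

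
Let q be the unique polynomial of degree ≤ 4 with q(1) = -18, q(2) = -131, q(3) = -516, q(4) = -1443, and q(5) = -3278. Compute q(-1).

-8

Forward differences of the values at x = 1, 2, 3, 4, 5:
  q  : -18  -131  -516  -1443  -3278
  Δ  : -113  -385  -927  -1835
  Δ^2: -272  -542  -908
  Δ^3: -270  -366
  Δ^4: -96
The fourth differences are constant, confirming degree 4.
Interpolating (Newton forward form) and evaluating at x = -1 gives q(-1) = -8.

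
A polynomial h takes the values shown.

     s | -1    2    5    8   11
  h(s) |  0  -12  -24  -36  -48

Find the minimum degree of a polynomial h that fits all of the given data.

1

Forward differences of the values at s = -1, 2, 5, 8, 11:
  h  : 0  -12  -24  -36  -48
  Δ  : -12  -12  -12  -12
  Δ^2: 0  0  0
  Δ^3: 0  0
  Δ^4: 0
The first differences are constant (-12) and nonzero, while all higher differences vanish, so the minimal degree is 1.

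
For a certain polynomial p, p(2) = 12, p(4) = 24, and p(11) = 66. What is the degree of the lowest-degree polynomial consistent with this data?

Divided differences on the nodes 2, 4, 11:
  order 0: 12  24  66
  order 1: 6  6
  order 2: 0
The order-1 divided differences are all 6 (nonzero) and every higher order vanishes, so the data lies on a polynomial of degree exactly 1.

1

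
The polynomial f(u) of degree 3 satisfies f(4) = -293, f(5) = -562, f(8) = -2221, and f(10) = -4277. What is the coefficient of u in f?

Write f(u) = au^3 + bu^2 + cu + d. Substituting each data point gives a linear system:
  64a + 16b + 4c + d = -293
  125a + 25b + 5c + d = -562
  512a + 64b + 8c + d = -2221
  1000a + 100b + 10c + d = -4277
Solving the system yields a = -4, b = -3, c = 2, d = 3.
So f(u) = -4u^3 - 3u^2 + 2u + 3.
The coefficient of u is 2.

2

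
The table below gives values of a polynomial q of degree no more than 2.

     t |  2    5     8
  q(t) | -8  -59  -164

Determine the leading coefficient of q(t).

Write q(t) = at^2 + bt + c. Substituting each data point gives a linear system:
  4a + 2b + c = -8
  25a + 5b + c = -59
  64a + 8b + c = -164
Solving the system yields a = -3, b = 4, c = -4.
So q(t) = -3t² + 4t - 4.
The leading coefficient is -3.

-3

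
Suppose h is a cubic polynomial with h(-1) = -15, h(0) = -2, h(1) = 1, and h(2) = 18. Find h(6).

706

Forward differences of the values at t = -1, 0, 1, 2:
  h  : -15  -2  1  18
  Δ  : 13  3  17
  Δ^2: -10  14
  Δ^3: 24
The third differences are constant, confirming degree 3.
Interpolating (Newton forward form) and evaluating at t = 6 gives h(6) = 706.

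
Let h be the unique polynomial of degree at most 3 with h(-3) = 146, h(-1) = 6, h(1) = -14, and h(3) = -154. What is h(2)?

Write h(n) = an^3 + bn^2 + cn + d. Substituting each data point gives a linear system:
  -27a + 9b - 3c + d = 146
  -a + b - c + d = 6
  a + b + c + d = -14
  27a + 9b + 3c + d = -154
Solving the system yields a = -5, b = 0, c = -5, d = -4.
So h(n) = -5n^3 - 5n - 4.
Then h(2) = -54.

-54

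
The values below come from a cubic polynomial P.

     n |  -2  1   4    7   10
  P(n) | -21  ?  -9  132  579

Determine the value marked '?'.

The 4 known points determine the degree-3 polynomial uniquely.
Write P(n) = an^3 + bn^2 + cn + d. Substituting each data point gives a linear system:
  -8a + 4b - 2c + d = -21
  64a + 16b + 4c + d = -9
  343a + 49b + 7c + d = 132
  1000a + 100b + 10c + d = 579
Solving the system yields a = 1, b = -4, c = -2, d = -1.
So P(n) = n³ - 4n² - 2n - 1.
Then P(1) = -6.

-6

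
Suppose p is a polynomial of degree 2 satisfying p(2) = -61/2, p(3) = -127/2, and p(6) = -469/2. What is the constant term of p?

Write p(s) = as^2 + bs + c. Substituting each data point gives a linear system:
  4a + 2b + c = -61/2
  9a + 3b + c = -127/2
  36a + 6b + c = -469/2
Solving the system yields a = -6, b = -3, c = -1/2.
So p(s) = -6s^2 - 3s - 1/2.
The constant term is -1/2.

-1/2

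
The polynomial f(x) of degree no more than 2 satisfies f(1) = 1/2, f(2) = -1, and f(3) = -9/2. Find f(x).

Using the Lagrange interpolation formula with nodes 1, 2, 3:
  L_0(x) = (x - 2)(x - 3) / 2
  L_1(x) = (x - 1)(x - 3) / -1
  L_2(x) = (x - 1)(x - 2) / 2
Then f(x) = 1/2·L_0(x) - 1·L_1(x) - 9/2·L_2(x).
Expanding and collecting terms gives f(x) = -x² + (3/2)x.
Check: f(1) = 1/2. ✓

f(x) = -x^2 + (3/2)x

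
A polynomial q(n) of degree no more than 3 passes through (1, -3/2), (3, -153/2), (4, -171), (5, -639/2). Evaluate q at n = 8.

-1209

Write q(n) = an^3 + bn^2 + cn + d. Substituting each data point gives a linear system:
  a + b + c + d = -3/2
  27a + 9b + 3c + d = -153/2
  64a + 16b + 4c + d = -171
  125a + 25b + 5c + d = -639/2
Solving the system yields a = -2, b = -3, c = 1/2, d = 3.
So q(n) = -2n^3 - 3n^2 + (1/2)n + 3.
Then q(8) = -1209.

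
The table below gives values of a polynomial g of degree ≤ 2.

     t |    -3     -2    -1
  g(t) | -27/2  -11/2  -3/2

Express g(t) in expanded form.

g(t) = -2t^2 - 2t - 3/2

Write g(t) = at^2 + bt + c. Substituting each data point gives a linear system:
  9a - 3b + c = -27/2
  4a - 2b + c = -11/2
  a - b + c = -3/2
Solving the system yields a = -2, b = -2, c = -3/2.
So g(t) = -2t² - 2t - 3/2.
Check: g(-3) = -27/2. ✓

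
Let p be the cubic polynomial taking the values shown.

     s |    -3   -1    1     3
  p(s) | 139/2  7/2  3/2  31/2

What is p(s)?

Using the Lagrange interpolation formula with nodes -3, -1, 1, 3:
  L_0(s) = (s + 1)(s - 1)(s - 3) / -48
  L_1(s) = (s + 3)(s - 1)(s - 3) / 16
  L_2(s) = (s + 3)(s + 1)(s - 3) / -16
  L_3(s) = (s + 3)(s + 1)(s - 1) / 48
Then p(s) = 139/2·L_0(s) + 7/2·L_1(s) + 3/2·L_2(s) + 31/2·L_3(s).
Expanding and collecting terms gives p(s) = -s^3 + 5s^2 - 5/2.
Check: p(3) = 31/2. ✓

p(s) = -s^3 + 5s^2 - 5/2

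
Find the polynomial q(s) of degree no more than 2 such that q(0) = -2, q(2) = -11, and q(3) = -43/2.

Write q(s) = as^2 + bs + c. Substituting each data point gives a linear system:
  c = -2
  4a + 2b + c = -11
  9a + 3b + c = -43/2
Solving the system yields a = -2, b = -1/2, c = -2.
So q(s) = -2s^2 - (1/2)s - 2.
Check: q(0) = -2. ✓

q(s) = -2s^2 - (1/2)s - 2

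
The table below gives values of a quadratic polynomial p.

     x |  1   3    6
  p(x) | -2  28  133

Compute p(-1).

0

Using the Lagrange interpolation formula with nodes 1, 3, 6:
  L_0(x) = (x - 3)(x - 6) / 10
  L_1(x) = (x - 1)(x - 6) / -6
  L_2(x) = (x - 1)(x - 3) / 15
Then p(x) = -2·L_0(x) + 28·L_1(x) + 133·L_2(x).
Expanding and collecting terms gives p(x) = 4x^2 - x - 5.
Evaluating at x = -1: p(-1) = 0.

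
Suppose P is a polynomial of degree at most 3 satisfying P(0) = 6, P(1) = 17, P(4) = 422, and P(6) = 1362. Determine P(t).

Write P(t) = at^3 + bt^2 + ct + d. Substituting each data point gives a linear system:
  d = 6
  a + b + c + d = 17
  64a + 16b + 4c + d = 422
  216a + 36b + 6c + d = 1362
Solving the system yields a = 6, b = 1, c = 4, d = 6.
So P(t) = 6t³ + t² + 4t + 6.
Check: P(1) = 17. ✓

P(t) = 6t^3 + t^2 + 4t + 6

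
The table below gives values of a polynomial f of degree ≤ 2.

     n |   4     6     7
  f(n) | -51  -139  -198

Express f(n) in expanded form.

f(n) = -5n^2 + 6n + 5

Write f(n) = an^2 + bn + c. Substituting each data point gives a linear system:
  16a + 4b + c = -51
  36a + 6b + c = -139
  49a + 7b + c = -198
Solving the system yields a = -5, b = 6, c = 5.
So f(n) = -5n^2 + 6n + 5.
Check: f(6) = -139. ✓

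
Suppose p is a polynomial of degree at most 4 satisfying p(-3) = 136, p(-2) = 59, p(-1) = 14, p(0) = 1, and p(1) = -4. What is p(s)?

p(s) = -s^4 - 6s^3 + 5s^2 - 3s + 1

Write p(s) = as^4 + bs^3 + cs^2 + ds + e. Substituting each data point gives a linear system:
  81a - 27b + 9c - 3d + e = 136
  16a - 8b + 4c - 2d + e = 59
  a - b + c - d + e = 14
  e = 1
  a + b + c + d + e = -4
Solving the system yields a = -1, b = -6, c = 5, d = -3, e = 1.
So p(s) = -s^4 - 6s^3 + 5s^2 - 3s + 1.
Check: p(-2) = 59. ✓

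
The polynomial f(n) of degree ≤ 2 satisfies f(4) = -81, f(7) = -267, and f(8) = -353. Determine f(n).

Write f(n) = an^2 + bn + c. Substituting each data point gives a linear system:
  16a + 4b + c = -81
  49a + 7b + c = -267
  64a + 8b + c = -353
Solving the system yields a = -6, b = 4, c = -1.
So f(n) = -6n² + 4n - 1.
Check: f(8) = -353. ✓

f(n) = -6n^2 + 4n - 1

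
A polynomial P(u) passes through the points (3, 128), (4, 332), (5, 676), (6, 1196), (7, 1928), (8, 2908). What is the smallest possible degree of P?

3

Forward differences of the values at u = 3, 4, 5, 6, 7, 8:
  P  : 128  332  676  1196  1928  2908
  Δ  : 204  344  520  732  980
  Δ^2: 140  176  212  248
  Δ^3: 36  36  36
  Δ^4: 0  0
  Δ^5: 0
The third differences are constant (36) and nonzero, while all higher differences vanish, so the minimal degree is 3.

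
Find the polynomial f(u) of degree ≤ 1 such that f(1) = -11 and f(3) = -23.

Using the Lagrange interpolation formula with nodes 1, 3:
  L_0(u) = (u - 3) / -2
  L_1(u) = (u - 1) / 2
Then f(u) = -11·L_0(u) - 23·L_1(u).
Expanding and collecting terms gives f(u) = -6u - 5.
Check: f(3) = -23. ✓

f(u) = -6u - 5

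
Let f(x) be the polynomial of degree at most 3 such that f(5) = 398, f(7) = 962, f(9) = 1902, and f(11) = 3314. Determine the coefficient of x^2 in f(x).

5

Write f(x) = ax^3 + bx^2 + cx + d. Substituting each data point gives a linear system:
  125a + 25b + 5c + d = 398
  343a + 49b + 7c + d = 962
  729a + 81b + 9c + d = 1902
  1331a + 121b + 11c + d = 3314
Solving the system yields a = 2, b = 5, c = 4, d = 3.
So f(x) = 2x³ + 5x² + 4x + 3.
The coefficient of x^2 is 5.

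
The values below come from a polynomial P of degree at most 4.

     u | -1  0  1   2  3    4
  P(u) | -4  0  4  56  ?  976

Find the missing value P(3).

On equispaced nodes a degree-4 polynomial has vanishing fifth forward difference, so
  - P(-1) + 5·P(0) - 10·P(1) + 10·P(2) - 5·P(3) + P(4) = 0.
Substituting the known values and solving for P(3):
  -5·P(3) = -1500
  P(3) = 300.

300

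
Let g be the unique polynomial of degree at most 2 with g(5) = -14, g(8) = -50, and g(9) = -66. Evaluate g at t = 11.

-104

Using the Lagrange interpolation formula with nodes 5, 8, 9:
  L_0(t) = (t - 8)(t - 9) / 12
  L_1(t) = (t - 5)(t - 9) / -3
  L_2(t) = (t - 5)(t - 8) / 4
Then g(t) = -14·L_0(t) - 50·L_1(t) - 66·L_2(t).
Expanding and collecting terms gives g(t) = -t² + t + 6.
Evaluating at t = 11: g(11) = -104.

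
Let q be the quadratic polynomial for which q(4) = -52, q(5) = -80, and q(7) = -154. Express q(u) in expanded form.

Using the Lagrange interpolation formula with nodes 4, 5, 7:
  L_0(u) = (u - 5)(u - 7) / 3
  L_1(u) = (u - 4)(u - 7) / -2
  L_2(u) = (u - 4)(u - 5) / 6
Then q(u) = -52·L_0(u) - 80·L_1(u) - 154·L_2(u).
Expanding and collecting terms gives q(u) = -3u² - u.
Check: q(5) = -80. ✓

q(u) = -3u^2 - u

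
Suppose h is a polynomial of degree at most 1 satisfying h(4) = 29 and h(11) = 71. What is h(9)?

59

Write h(t) = at + b. Substituting each data point gives a linear system:
  4a + b = 29
  11a + b = 71
Solving the system yields a = 6, b = 5.
So h(t) = 6t + 5.
Then h(9) = 59.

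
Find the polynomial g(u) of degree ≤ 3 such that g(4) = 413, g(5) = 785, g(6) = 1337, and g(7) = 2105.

Using the Lagrange interpolation formula with nodes 4, 5, 6, 7:
  L_0(u) = (u - 5)(u - 6)(u - 7) / -6
  L_1(u) = (u - 4)(u - 6)(u - 7) / 2
  L_2(u) = (u - 4)(u - 5)(u - 7) / -2
  L_3(u) = (u - 4)(u - 5)(u - 6) / 6
Then g(u) = 413·L_0(u) + 785·L_1(u) + 1337·L_2(u) + 2105·L_3(u).
Expanding and collecting terms gives g(u) = 6u³ + 6u + 5.
Check: g(6) = 1337. ✓

g(u) = 6u^3 + 6u + 5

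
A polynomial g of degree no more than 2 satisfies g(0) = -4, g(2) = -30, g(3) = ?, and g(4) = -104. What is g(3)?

-61

The 3 known points determine the degree-2 polynomial uniquely.
Write g(s) = as^2 + bs + c. Substituting each data point gives a linear system:
  c = -4
  4a + 2b + c = -30
  16a + 4b + c = -104
Solving the system yields a = -6, b = -1, c = -4.
So g(s) = -6s^2 - s - 4.
Then g(3) = -61.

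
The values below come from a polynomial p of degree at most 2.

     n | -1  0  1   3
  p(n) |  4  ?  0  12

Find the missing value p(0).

The 3 known points determine the degree-2 polynomial uniquely.
Write p(n) = an^2 + bn + c. Substituting each data point gives a linear system:
  a - b + c = 4
  a + b + c = 0
  9a + 3b + c = 12
Solving the system yields a = 2, b = -2, c = 0.
So p(n) = 2n^2 - 2n.
Then p(0) = 0.

0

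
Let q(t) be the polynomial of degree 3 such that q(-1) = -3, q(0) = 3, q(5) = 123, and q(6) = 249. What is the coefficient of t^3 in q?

2

Write q(t) = at^3 + bt^2 + ct + d. Substituting each data point gives a linear system:
  -a + b - c + d = -3
  d = 3
  125a + 25b + 5c + d = 123
  216a + 36b + 6c + d = 249
Solving the system yields a = 2, b = -5, c = -1, d = 3.
So q(t) = 2t^3 - 5t^2 - t + 3.
The leading coefficient is 2.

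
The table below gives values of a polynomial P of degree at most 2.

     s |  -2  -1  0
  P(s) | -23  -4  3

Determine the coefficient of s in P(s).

Write P(s) = as^2 + bs + c. Substituting each data point gives a linear system:
  4a - 2b + c = -23
  a - b + c = -4
  c = 3
Solving the system yields a = -6, b = 1, c = 3.
So P(s) = -6s^2 + s + 3.
The coefficient of s is 1.

1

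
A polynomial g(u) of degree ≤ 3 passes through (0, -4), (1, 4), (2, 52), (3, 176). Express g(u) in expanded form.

Using the Lagrange interpolation formula with nodes 0, 1, 2, 3:
  L_0(u) = (u - 1)(u - 2)(u - 3) / -6
  L_1(u) = u(u - 2)(u - 3) / 2
  L_2(u) = u(u - 1)(u - 3) / -2
  L_3(u) = u(u - 1)(u - 2) / 6
Then g(u) = -4·L_0(u) + 4·L_1(u) + 52·L_2(u) + 176·L_3(u).
Expanding and collecting terms gives g(u) = 6u^3 + 2u^2 - 4.
Check: g(3) = 176. ✓

g(u) = 6u^3 + 2u^2 - 4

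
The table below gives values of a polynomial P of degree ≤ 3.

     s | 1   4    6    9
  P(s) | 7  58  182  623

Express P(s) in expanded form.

P(s) = s^3 - 2s^2 + 6s + 2

Using the Lagrange interpolation formula with nodes 1, 4, 6, 9:
  L_0(s) = (s - 4)(s - 6)(s - 9) / -120
  L_1(s) = (s - 1)(s - 6)(s - 9) / 30
  L_2(s) = (s - 1)(s - 4)(s - 9) / -30
  L_3(s) = (s - 1)(s - 4)(s - 6) / 120
Then P(s) = 7·L_0(s) + 58·L_1(s) + 182·L_2(s) + 623·L_3(s).
Expanding and collecting terms gives P(s) = s^3 - 2s^2 + 6s + 2.
Check: P(4) = 58. ✓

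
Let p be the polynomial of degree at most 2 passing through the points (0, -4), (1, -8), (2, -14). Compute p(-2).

Using the Lagrange interpolation formula with nodes 0, 1, 2:
  L_0(x) = (x - 1)(x - 2) / 2
  L_1(x) = x(x - 2) / -1
  L_2(x) = x(x - 1) / 2
Then p(x) = -4·L_0(x) - 8·L_1(x) - 14·L_2(x).
Expanding and collecting terms gives p(x) = -x^2 - 3x - 4.
Evaluating at x = -2: p(-2) = -2.

-2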